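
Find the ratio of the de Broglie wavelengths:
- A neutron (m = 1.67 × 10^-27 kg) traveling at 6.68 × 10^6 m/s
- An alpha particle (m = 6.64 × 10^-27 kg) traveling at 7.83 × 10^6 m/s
λ₁/λ₂ = 4.66

Using λ = h/(mv):

λ₁ = h/(m₁v₁) = 5.94 × 10^-14 m
λ₂ = h/(m₂v₂) = 1.27 × 10^-14 m

Ratio λ₁/λ₂ = (m₂v₂)/(m₁v₁)
         = (6.64 × 10^-27 kg × 7.83 × 10^6 m/s) / (1.67 × 10^-27 kg × 6.68 × 10^6 m/s)
         = 4.66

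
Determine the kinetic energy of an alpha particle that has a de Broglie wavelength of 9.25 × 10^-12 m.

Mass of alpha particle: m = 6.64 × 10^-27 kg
3.86 × 10^-19 J (or 2.41 eV)

From λ = h/√(2mKE), we solve for KE:

λ² = h²/(2mKE)
KE = h²/(2mλ²)
KE = (6.626 × 10^-34 J·s)² / (2 × 6.64 × 10^-27 kg × (9.25 × 10^-12 m)²)
KE = 3.86 × 10^-19 J
KE = 2.41 eV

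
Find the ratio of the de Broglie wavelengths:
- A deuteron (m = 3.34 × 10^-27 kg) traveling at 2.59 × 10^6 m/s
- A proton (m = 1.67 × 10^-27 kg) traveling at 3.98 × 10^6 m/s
λ₁/λ₂ = 0.768

Using λ = h/(mv):

λ₁ = h/(m₁v₁) = 7.66 × 10^-14 m
λ₂ = h/(m₂v₂) = 9.97 × 10^-14 m

Ratio λ₁/λ₂ = (m₂v₂)/(m₁v₁)
         = (1.67 × 10^-27 kg × 3.98 × 10^6 m/s) / (3.34 × 10^-27 kg × 2.59 × 10^6 m/s)
         = 0.768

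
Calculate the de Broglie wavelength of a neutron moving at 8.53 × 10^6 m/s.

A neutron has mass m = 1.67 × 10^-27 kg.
4.65 × 10^-14 m

Using the de Broglie relation λ = h/(mv):

λ = h/(mv)
λ = (6.626 × 10^-34 J·s) / (1.67 × 10^-27 kg × 8.53 × 10^6 m/s)
λ = 4.65 × 10^-14 m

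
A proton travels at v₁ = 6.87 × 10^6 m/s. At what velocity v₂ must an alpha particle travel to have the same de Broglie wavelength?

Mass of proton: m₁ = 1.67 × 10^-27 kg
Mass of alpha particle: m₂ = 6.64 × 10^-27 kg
v₂ = 1.73 × 10^6 m/s

For equal de Broglie wavelengths: λ₁ = λ₂

h/(m₁v₁) = h/(m₂v₂)
m₁v₁ = m₂v₂
v₂ = v₁ · (m₁/m₂)

v₂ = 6.87 × 10^6 m/s × (1.67 × 10^-27 kg / 6.64 × 10^-27 kg)
v₂ = 1.73 × 10^6 m/s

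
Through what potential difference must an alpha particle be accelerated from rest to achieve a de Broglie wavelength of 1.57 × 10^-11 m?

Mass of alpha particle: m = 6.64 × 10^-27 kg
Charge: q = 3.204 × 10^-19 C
4.19 × 10^-1 V

From λ = h/√(2mqV), we solve for V:

λ² = h²/(2mqV)
V = h²/(2mqλ²)
V = (6.626 × 10^-34 J·s)² / (2 × 6.64 × 10^-27 kg × 3.204 × 10^-19 C × (1.57 × 10^-11 m)²)
V = 4.19 × 10^-1 V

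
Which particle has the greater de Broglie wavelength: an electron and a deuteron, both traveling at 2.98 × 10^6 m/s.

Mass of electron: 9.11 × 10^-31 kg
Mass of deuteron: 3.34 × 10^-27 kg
The electron has the longer wavelength.

Using λ = h/(mv), since both particles have the same velocity, the wavelength depends only on mass.

For electron: λ₁ = h/(m₁v) = 2.44 × 10^-10 m
For deuteron: λ₂ = h/(m₂v) = 6.66 × 10^-14 m

Since λ ∝ 1/m at constant velocity, the lighter particle has the longer wavelength.

The electron has the longer de Broglie wavelength.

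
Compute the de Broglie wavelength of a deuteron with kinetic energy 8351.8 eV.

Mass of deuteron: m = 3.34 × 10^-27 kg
2.22 × 10^-13 m

Using λ = h/√(2mKE):

First convert KE to Joules: KE = 8351.8 eV = 1.338 × 10^-15 J

λ = h/√(2mKE)
λ = (6.626 × 10^-34 J·s) / √(2 × 3.34 × 10^-27 kg × 1.338 × 10^-15 J)
λ = 2.22 × 10^-13 m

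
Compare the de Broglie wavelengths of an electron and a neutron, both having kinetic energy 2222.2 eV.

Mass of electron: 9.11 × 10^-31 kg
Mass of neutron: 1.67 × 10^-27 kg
The electron has the longer wavelength.

Using λ = h/√(2mKE):

For electron: λ₁ = h/√(2m₁KE) = 2.60 × 10^-11 m
For neutron: λ₂ = h/√(2m₂KE) = 6.08 × 10^-13 m

Since λ ∝ 1/√m at constant kinetic energy, the lighter particle has the longer wavelength.

The electron has the longer de Broglie wavelength.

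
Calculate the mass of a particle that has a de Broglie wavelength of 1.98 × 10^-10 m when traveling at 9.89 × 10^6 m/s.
3.38 × 10^-31 kg

From the de Broglie relation λ = h/(mv), we solve for m:

m = h/(λv)
m = (6.626 × 10^-34 J·s) / (1.98 × 10^-10 m × 9.89 × 10^6 m/s)
m = 3.38 × 10^-31 kg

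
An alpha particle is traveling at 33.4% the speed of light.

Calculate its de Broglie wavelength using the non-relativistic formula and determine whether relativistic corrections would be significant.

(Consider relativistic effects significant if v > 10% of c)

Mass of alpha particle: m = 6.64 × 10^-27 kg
Yes, relativistic corrections are needed.

Using the non-relativistic de Broglie formula λ = h/(mv):

v = 33.4% × c = 1.001 × 10^8 m/s

λ = h/(mv)
λ = (6.626 × 10^-34 J·s) / (6.64 × 10^-27 kg × 1.001 × 10^8 m/s)
λ = 9.97 × 10^-16 m

Since v = 33.4% of c > 10% of c, relativistic corrections ARE significant and the actual wavelength would differ from this non-relativistic estimate.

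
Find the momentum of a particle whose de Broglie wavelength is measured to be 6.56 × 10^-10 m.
1.01 × 10^-24 kg·m/s

From the de Broglie relation λ = h/p, we solve for p:

p = h/λ
p = (6.626 × 10^-34 J·s) / (6.56 × 10^-10 m)
p = 1.01 × 10^-24 kg·m/s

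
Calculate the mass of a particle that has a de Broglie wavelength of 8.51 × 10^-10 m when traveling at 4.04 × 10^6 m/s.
1.93 × 10^-31 kg

From the de Broglie relation λ = h/(mv), we solve for m:

m = h/(λv)
m = (6.626 × 10^-34 J·s) / (8.51 × 10^-10 m × 4.04 × 10^6 m/s)
m = 1.93 × 10^-31 kg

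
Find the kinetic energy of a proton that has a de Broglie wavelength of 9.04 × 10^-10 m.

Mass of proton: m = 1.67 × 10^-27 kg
1.61 × 10^-22 J (or 1.00 × 10^-3 eV)

From λ = h/√(2mKE), we solve for KE:

λ² = h²/(2mKE)
KE = h²/(2mλ²)
KE = (6.626 × 10^-34 J·s)² / (2 × 1.67 × 10^-27 kg × (9.04 × 10^-10 m)²)
KE = 1.61 × 10^-22 J
KE = 1.00 × 10^-3 eV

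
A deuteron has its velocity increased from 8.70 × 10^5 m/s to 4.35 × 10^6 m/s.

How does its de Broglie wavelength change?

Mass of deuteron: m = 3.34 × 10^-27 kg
The wavelength decreases by a factor of 5.

Using λ = h/(mv):

Initial wavelength: λ₁ = h/(mv₁) = 2.28 × 10^-13 m
Final wavelength: λ₂ = h/(mv₂) = 4.56 × 10^-14 m

Since λ ∝ 1/v, when velocity increases by a factor of 5, the wavelength decreases by a factor of 5.

λ₂/λ₁ = v₁/v₂ = 1/5

The wavelength decreases by a factor of 5.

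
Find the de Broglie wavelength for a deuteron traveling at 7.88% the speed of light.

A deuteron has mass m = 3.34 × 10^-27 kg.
8.40 × 10^-15 m

Using the de Broglie relation λ = h/(mv):

v = 7.88% × c = 2.362 × 10^7 m/s

λ = h/(mv)
λ = (6.626 × 10^-34 J·s) / (3.34 × 10^-27 kg × 2.362 × 10^7 m/s)
λ = 8.40 × 10^-15 m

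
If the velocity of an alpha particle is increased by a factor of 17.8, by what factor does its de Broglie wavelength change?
The wavelength decreases by a factor of 17.8.

From λ = h/(mv), the wavelength is inversely proportional to velocity:

λ ∝ 1/v

If v → 17.8v, then λ → λ/17.8

When velocity is increased by a factor of 17.8, the wavelength decreases by a factor of 17.8.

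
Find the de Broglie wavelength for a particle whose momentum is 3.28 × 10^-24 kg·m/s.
2.02 × 10^-10 m

Using the de Broglie relation λ = h/p:

λ = h/p
λ = (6.626 × 10^-34 J·s) / (3.28 × 10^-24 kg·m/s)
λ = 2.02 × 10^-10 m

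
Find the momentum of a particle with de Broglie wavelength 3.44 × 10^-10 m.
1.93 × 10^-24 kg·m/s

From the de Broglie relation λ = h/p, we solve for p:

p = h/λ
p = (6.626 × 10^-34 J·s) / (3.44 × 10^-10 m)
p = 1.93 × 10^-24 kg·m/s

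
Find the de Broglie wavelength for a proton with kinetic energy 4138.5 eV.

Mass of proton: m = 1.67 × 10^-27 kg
4.45 × 10^-13 m

Using λ = h/√(2mKE):

First convert KE to Joules: KE = 4138.5 eV = 6.631 × 10^-16 J

λ = h/√(2mKE)
λ = (6.626 × 10^-34 J·s) / √(2 × 1.67 × 10^-27 kg × 6.631 × 10^-16 J)
λ = 4.45 × 10^-13 m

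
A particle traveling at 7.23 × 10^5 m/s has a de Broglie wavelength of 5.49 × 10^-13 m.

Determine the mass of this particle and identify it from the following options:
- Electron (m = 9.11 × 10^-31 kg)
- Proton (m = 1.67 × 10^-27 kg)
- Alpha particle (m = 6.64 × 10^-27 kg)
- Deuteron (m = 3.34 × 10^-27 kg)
The particle is a proton.

From λ = h/(mv), solve for mass:

m = h/(λv)
m = (6.626 × 10^-34 J·s) / (5.49 × 10^-13 m × 7.23 × 10^5 m/s)
m = 1.67 × 10^-27 kg

Comparing with the listed masses, this is closest to a proton.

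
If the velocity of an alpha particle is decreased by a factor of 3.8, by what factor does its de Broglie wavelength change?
The wavelength increases by a factor of 3.8.

From λ = h/(mv), the wavelength is inversely proportional to velocity:

λ ∝ 1/v

If v → v/3.8, then λ → 3.8λ

When velocity is decreased by a factor of 3.8, the wavelength increases by a factor of 3.8.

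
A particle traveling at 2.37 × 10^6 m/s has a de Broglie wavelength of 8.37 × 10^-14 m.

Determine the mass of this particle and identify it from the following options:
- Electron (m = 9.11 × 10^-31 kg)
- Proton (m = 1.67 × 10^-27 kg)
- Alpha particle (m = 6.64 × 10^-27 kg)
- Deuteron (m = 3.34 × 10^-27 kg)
The particle is a deuteron.

From λ = h/(mv), solve for mass:

m = h/(λv)
m = (6.626 × 10^-34 J·s) / (8.37 × 10^-14 m × 2.37 × 10^6 m/s)
m = 3.34 × 10^-27 kg

Comparing with the listed masses, this is closest to a deuteron.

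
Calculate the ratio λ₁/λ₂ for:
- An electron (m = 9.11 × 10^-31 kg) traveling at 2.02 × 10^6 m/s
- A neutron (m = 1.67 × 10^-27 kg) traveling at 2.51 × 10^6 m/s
λ₁/λ₂ = 2.28 × 10^3

Using λ = h/(mv):

λ₁ = h/(m₁v₁) = 3.60 × 10^-10 m
λ₂ = h/(m₂v₂) = 1.58 × 10^-13 m

Ratio λ₁/λ₂ = (m₂v₂)/(m₁v₁)
         = (1.67 × 10^-27 kg × 2.51 × 10^6 m/s) / (9.11 × 10^-31 kg × 2.02 × 10^6 m/s)
         = 2.28 × 10^3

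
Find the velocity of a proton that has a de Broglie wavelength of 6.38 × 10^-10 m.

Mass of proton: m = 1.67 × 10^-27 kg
6.22 × 10^2 m/s

From the de Broglie relation λ = h/(mv), we solve for v:

v = h/(mλ)
v = (6.626 × 10^-34 J·s) / (1.67 × 10^-27 kg × 6.38 × 10^-10 m)
v = 6.22 × 10^2 m/s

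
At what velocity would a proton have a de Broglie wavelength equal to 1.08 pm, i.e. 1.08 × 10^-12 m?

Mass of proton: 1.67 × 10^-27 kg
3.67 × 10^5 m/s

From λ = h/(mv), solve for v:

v = h/(mλ)
v = (6.626 × 10^-34 J·s) / (1.67 × 10^-27 kg × 1.08 × 10^-12 m)
v = 3.67 × 10^5 m/s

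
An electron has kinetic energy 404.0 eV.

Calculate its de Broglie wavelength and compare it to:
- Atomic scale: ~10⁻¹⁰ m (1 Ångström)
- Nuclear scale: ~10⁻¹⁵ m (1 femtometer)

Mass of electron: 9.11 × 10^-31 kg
λ = 6.10 × 10^-11 m, which is between nuclear and atomic scales.

Using λ = h/√(2mKE):

KE = 404.0 eV = 6.473 × 10^-17 J

λ = h/√(2mKE)
λ = (6.626 × 10^-34 J·s) / √(2 × 9.11 × 10^-31 kg × 6.473 × 10^-17 J)
λ = 6.10 × 10^-11 m

Comparison:
- Atomic scale (10⁻¹⁰ m): λ is 0.61× this size
- Nuclear scale (10⁻¹⁵ m): λ is 6.1e+04× this size

The wavelength is between nuclear and atomic scales.

This wavelength is appropriate for probing atomic structure but too large for nuclear physics experiments.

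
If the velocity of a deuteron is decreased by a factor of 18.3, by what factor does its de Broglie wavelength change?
The wavelength increases by a factor of 18.3.

From λ = h/(mv), the wavelength is inversely proportional to velocity:

λ ∝ 1/v

If v → v/18.3, then λ → 18.3λ

When velocity is decreased by a factor of 18.3, the wavelength increases by a factor of 18.3.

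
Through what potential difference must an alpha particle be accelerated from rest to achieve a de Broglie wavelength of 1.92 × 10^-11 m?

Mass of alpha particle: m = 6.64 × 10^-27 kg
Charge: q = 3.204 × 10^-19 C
2.80 × 10^-1 V

From λ = h/√(2mqV), we solve for V:

λ² = h²/(2mqV)
V = h²/(2mqλ²)
V = (6.626 × 10^-34 J·s)² / (2 × 6.64 × 10^-27 kg × 3.204 × 10^-19 C × (1.92 × 10^-11 m)²)
V = 2.80 × 10^-1 V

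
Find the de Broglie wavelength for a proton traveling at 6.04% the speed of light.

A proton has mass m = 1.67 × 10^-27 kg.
2.19 × 10^-14 m

Using the de Broglie relation λ = h/(mv):

v = 6.04% × c = 1.811 × 10^7 m/s

λ = h/(mv)
λ = (6.626 × 10^-34 J·s) / (1.67 × 10^-27 kg × 1.811 × 10^7 m/s)
λ = 2.19 × 10^-14 m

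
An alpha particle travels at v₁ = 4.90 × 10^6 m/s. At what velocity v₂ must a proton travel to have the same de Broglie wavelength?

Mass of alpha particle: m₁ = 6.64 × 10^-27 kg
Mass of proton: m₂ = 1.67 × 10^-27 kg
v₂ = 1.95 × 10^7 m/s

For equal de Broglie wavelengths: λ₁ = λ₂

h/(m₁v₁) = h/(m₂v₂)
m₁v₁ = m₂v₂
v₂ = v₁ · (m₁/m₂)

v₂ = 4.90 × 10^6 m/s × (6.64 × 10^-27 kg / 1.67 × 10^-27 kg)
v₂ = 1.95 × 10^7 m/s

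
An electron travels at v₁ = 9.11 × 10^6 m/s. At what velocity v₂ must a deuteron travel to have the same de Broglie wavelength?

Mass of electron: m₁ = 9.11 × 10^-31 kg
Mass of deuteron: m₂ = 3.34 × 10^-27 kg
v₂ = 2.48 × 10^3 m/s

For equal de Broglie wavelengths: λ₁ = λ₂

h/(m₁v₁) = h/(m₂v₂)
m₁v₁ = m₂v₂
v₂ = v₁ · (m₁/m₂)

v₂ = 9.11 × 10^6 m/s × (9.11 × 10^-31 kg / 3.34 × 10^-27 kg)
v₂ = 2.48 × 10^3 m/s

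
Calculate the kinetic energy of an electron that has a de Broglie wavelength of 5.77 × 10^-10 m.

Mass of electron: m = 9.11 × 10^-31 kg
7.24 × 10^-19 J (or 4.52 eV)

From λ = h/√(2mKE), we solve for KE:

λ² = h²/(2mKE)
KE = h²/(2mλ²)
KE = (6.626 × 10^-34 J·s)² / (2 × 9.11 × 10^-31 kg × (5.77 × 10^-10 m)²)
KE = 7.24 × 10^-19 J
KE = 4.52 eV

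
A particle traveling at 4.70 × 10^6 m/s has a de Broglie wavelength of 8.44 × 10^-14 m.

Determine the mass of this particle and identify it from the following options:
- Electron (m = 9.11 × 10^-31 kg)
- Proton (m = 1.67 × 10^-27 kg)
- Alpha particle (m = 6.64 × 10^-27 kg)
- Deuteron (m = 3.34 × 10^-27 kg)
The particle is a proton.

From λ = h/(mv), solve for mass:

m = h/(λv)
m = (6.626 × 10^-34 J·s) / (8.44 × 10^-14 m × 4.70 × 10^6 m/s)
m = 1.67 × 10^-27 kg

Comparing with the listed masses, this is closest to a proton.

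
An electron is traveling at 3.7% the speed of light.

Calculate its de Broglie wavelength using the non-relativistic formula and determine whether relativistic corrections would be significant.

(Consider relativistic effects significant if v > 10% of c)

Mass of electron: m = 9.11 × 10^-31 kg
No, relativistic corrections are not needed.

Using the non-relativistic de Broglie formula λ = h/(mv):

v = 3.7% × c = 1.109 × 10^7 m/s

λ = h/(mv)
λ = (6.626 × 10^-34 J·s) / (9.11 × 10^-31 kg × 1.109 × 10^7 m/s)
λ = 6.56 × 10^-11 m

Since v = 3.7% of c < 10% of c, relativistic corrections are NOT significant and this non-relativistic result is a good approximation.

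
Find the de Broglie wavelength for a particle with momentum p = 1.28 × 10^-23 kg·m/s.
5.18 × 10^-11 m

Using the de Broglie relation λ = h/p:

λ = h/p
λ = (6.626 × 10^-34 J·s) / (1.28 × 10^-23 kg·m/s)
λ = 5.18 × 10^-11 m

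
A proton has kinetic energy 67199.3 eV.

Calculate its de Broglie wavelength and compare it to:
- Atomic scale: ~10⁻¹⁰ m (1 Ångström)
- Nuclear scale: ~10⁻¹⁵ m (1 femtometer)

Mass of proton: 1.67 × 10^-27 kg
λ = 1.10 × 10^-13 m, which is between nuclear and atomic scales.

Using λ = h/√(2mKE):

KE = 67199.3 eV = 1.077 × 10^-14 J

λ = h/√(2mKE)
λ = (6.626 × 10^-34 J·s) / √(2 × 1.67 × 10^-27 kg × 1.077 × 10^-14 J)
λ = 1.10 × 10^-13 m

Comparison:
- Atomic scale (10⁻¹⁰ m): λ is 0.0011× this size
- Nuclear scale (10⁻¹⁵ m): λ is 1.1e+02× this size

The wavelength is between nuclear and atomic scales.

This wavelength is appropriate for probing atomic structure but too large for nuclear physics experiments.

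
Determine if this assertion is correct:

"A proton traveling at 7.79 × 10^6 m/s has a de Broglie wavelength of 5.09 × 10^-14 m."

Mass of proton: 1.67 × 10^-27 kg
True

The claim is correct.

Using λ = h/(mv):
λ = (6.626 × 10^-34 J·s) / (1.67 × 10^-27 kg × 7.79 × 10^6 m/s)
λ = 5.09 × 10^-14 m

This matches the claimed value.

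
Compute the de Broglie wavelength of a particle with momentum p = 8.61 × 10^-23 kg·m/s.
7.70 × 10^-12 m

Using the de Broglie relation λ = h/p:

λ = h/p
λ = (6.626 × 10^-34 J·s) / (8.61 × 10^-23 kg·m/s)
λ = 7.70 × 10^-12 m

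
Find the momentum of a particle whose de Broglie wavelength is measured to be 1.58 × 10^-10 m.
4.19 × 10^-24 kg·m/s

From the de Broglie relation λ = h/p, we solve for p:

p = h/λ
p = (6.626 × 10^-34 J·s) / (1.58 × 10^-10 m)
p = 4.19 × 10^-24 kg·m/s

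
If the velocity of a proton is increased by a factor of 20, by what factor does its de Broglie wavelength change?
The wavelength decreases by a factor of 20.

From λ = h/(mv), the wavelength is inversely proportional to velocity:

λ ∝ 1/v

If v → 20v, then λ → λ/20

When velocity is increased by a factor of 20, the wavelength decreases by a factor of 20.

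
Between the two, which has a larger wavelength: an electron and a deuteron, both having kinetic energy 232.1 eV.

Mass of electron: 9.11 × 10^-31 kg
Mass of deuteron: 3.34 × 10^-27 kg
The electron has the longer wavelength.

Using λ = h/√(2mKE):

For electron: λ₁ = h/√(2m₁KE) = 8.05 × 10^-11 m
For deuteron: λ₂ = h/√(2m₂KE) = 1.33 × 10^-12 m

Since λ ∝ 1/√m at constant kinetic energy, the lighter particle has the longer wavelength.

The electron has the longer de Broglie wavelength.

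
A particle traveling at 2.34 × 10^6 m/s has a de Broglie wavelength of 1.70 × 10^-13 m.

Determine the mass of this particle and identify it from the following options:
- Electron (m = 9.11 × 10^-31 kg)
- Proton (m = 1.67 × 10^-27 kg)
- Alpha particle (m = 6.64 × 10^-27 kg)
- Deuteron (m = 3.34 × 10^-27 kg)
The particle is a proton.

From λ = h/(mv), solve for mass:

m = h/(λv)
m = (6.626 × 10^-34 J·s) / (1.70 × 10^-13 m × 2.34 × 10^6 m/s)
m = 1.67 × 10^-27 kg

Comparing with the listed masses, this is closest to a proton.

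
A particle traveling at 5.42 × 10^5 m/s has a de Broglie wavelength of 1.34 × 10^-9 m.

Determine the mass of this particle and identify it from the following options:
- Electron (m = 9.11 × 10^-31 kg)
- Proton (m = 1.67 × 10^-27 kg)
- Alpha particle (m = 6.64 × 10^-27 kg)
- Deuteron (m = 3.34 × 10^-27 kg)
The particle is an electron.

From λ = h/(mv), solve for mass:

m = h/(λv)
m = (6.626 × 10^-34 J·s) / (1.34 × 10^-9 m × 5.42 × 10^5 m/s)
m = 9.12 × 10^-31 kg

Comparing with the listed masses, this is closest to an electron.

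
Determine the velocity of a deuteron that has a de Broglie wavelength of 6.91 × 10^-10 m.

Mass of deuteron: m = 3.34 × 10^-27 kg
2.87 × 10^2 m/s

From the de Broglie relation λ = h/(mv), we solve for v:

v = h/(mλ)
v = (6.626 × 10^-34 J·s) / (3.34 × 10^-27 kg × 6.91 × 10^-10 m)
v = 2.87 × 10^2 m/s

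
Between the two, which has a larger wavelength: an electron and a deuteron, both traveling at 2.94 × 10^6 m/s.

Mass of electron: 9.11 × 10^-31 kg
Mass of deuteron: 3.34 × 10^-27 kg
The electron has the longer wavelength.

Using λ = h/(mv), since both particles have the same velocity, the wavelength depends only on mass.

For electron: λ₁ = h/(m₁v) = 2.47 × 10^-10 m
For deuteron: λ₂ = h/(m₂v) = 6.75 × 10^-14 m

Since λ ∝ 1/m at constant velocity, the lighter particle has the longer wavelength.

The electron has the longer de Broglie wavelength.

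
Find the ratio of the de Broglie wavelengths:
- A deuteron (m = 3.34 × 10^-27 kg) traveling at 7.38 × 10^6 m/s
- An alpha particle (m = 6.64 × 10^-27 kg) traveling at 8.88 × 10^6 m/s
λ₁/λ₂ = 2.39

Using λ = h/(mv):

λ₁ = h/(m₁v₁) = 2.69 × 10^-14 m
λ₂ = h/(m₂v₂) = 1.12 × 10^-14 m

Ratio λ₁/λ₂ = (m₂v₂)/(m₁v₁)
         = (6.64 × 10^-27 kg × 8.88 × 10^6 m/s) / (3.34 × 10^-27 kg × 7.38 × 10^6 m/s)
         = 2.39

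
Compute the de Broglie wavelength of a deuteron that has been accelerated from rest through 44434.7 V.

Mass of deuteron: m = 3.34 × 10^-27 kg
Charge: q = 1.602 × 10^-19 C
9.61 × 10^-14 m

When a particle is accelerated through voltage V, it gains kinetic energy KE = qV.

The de Broglie wavelength is then λ = h/√(2mqV):

λ = h/√(2mqV)
λ = (6.626 × 10^-34 J·s) / √(2 × 3.34 × 10^-27 kg × 1.602 × 10^-19 C × 44434.7 V)
λ = 9.61 × 10^-14 m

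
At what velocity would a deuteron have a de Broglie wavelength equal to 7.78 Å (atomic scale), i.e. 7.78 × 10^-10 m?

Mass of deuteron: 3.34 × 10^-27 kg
2.55 × 10^2 m/s

From λ = h/(mv), solve for v:

v = h/(mλ)
v = (6.626 × 10^-34 J·s) / (3.34 × 10^-27 kg × 7.78 × 10^-10 m)
v = 2.55 × 10^2 m/s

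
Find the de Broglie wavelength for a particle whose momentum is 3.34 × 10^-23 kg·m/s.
1.98 × 10^-11 m

Using the de Broglie relation λ = h/p:

λ = h/p
λ = (6.626 × 10^-34 J·s) / (3.34 × 10^-23 kg·m/s)
λ = 1.98 × 10^-11 m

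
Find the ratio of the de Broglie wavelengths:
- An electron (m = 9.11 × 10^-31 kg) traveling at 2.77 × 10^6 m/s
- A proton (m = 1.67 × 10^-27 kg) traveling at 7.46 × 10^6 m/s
λ₁/λ₂ = 4.94 × 10^3

Using λ = h/(mv):

λ₁ = h/(m₁v₁) = 2.63 × 10^-10 m
λ₂ = h/(m₂v₂) = 5.32 × 10^-14 m

Ratio λ₁/λ₂ = (m₂v₂)/(m₁v₁)
         = (1.67 × 10^-27 kg × 7.46 × 10^6 m/s) / (9.11 × 10^-31 kg × 2.77 × 10^6 m/s)
         = 4.94 × 10^3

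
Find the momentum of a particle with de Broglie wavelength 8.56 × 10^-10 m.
7.74 × 10^-25 kg·m/s

From the de Broglie relation λ = h/p, we solve for p:

p = h/λ
p = (6.626 × 10^-34 J·s) / (8.56 × 10^-10 m)
p = 7.74 × 10^-25 kg·m/s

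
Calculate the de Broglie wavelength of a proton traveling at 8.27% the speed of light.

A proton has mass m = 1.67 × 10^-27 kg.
1.60 × 10^-14 m

Using the de Broglie relation λ = h/(mv):

v = 8.27% × c = 2.479 × 10^7 m/s

λ = h/(mv)
λ = (6.626 × 10^-34 J·s) / (1.67 × 10^-27 kg × 2.479 × 10^7 m/s)
λ = 1.60 × 10^-14 m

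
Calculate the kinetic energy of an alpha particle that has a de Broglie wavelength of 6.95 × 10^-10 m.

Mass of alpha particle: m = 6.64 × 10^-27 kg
6.84 × 10^-23 J (or 4.27 × 10^-4 eV)

From λ = h/√(2mKE), we solve for KE:

λ² = h²/(2mKE)
KE = h²/(2mλ²)
KE = (6.626 × 10^-34 J·s)² / (2 × 6.64 × 10^-27 kg × (6.95 × 10^-10 m)²)
KE = 6.84 × 10^-23 J
KE = 4.27 × 10^-4 eV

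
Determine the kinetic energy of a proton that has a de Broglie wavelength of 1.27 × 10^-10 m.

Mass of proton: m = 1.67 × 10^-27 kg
8.15 × 10^-21 J (or 0.0509 eV)

From λ = h/√(2mKE), we solve for KE:

λ² = h²/(2mKE)
KE = h²/(2mλ²)
KE = (6.626 × 10^-34 J·s)² / (2 × 1.67 × 10^-27 kg × (1.27 × 10^-10 m)²)
KE = 8.15 × 10^-21 J
KE = 0.0509 eV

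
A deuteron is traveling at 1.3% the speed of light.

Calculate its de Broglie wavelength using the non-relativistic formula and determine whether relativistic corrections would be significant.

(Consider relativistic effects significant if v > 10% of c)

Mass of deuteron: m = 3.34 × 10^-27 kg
No, relativistic corrections are not needed.

Using the non-relativistic de Broglie formula λ = h/(mv):

v = 1.3% × c = 3.897 × 10^6 m/s

λ = h/(mv)
λ = (6.626 × 10^-34 J·s) / (3.34 × 10^-27 kg × 3.897 × 10^6 m/s)
λ = 5.09 × 10^-14 m

Since v = 1.3% of c < 10% of c, relativistic corrections are NOT significant and this non-relativistic result is a good approximation.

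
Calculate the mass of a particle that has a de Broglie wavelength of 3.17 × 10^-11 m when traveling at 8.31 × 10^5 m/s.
2.52 × 10^-29 kg

From the de Broglie relation λ = h/(mv), we solve for m:

m = h/(λv)
m = (6.626 × 10^-34 J·s) / (3.17 × 10^-11 m × 8.31 × 10^5 m/s)
m = 2.52 × 10^-29 kg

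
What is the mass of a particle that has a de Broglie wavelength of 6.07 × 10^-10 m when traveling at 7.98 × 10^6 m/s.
1.37 × 10^-31 kg

From the de Broglie relation λ = h/(mv), we solve for m:

m = h/(λv)
m = (6.626 × 10^-34 J·s) / (6.07 × 10^-10 m × 7.98 × 10^6 m/s)
m = 1.37 × 10^-31 kg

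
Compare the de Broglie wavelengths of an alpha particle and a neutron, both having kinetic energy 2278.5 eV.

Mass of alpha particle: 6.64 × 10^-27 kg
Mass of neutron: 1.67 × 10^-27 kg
The neutron has the longer wavelength.

Using λ = h/√(2mKE):

For alpha particle: λ₁ = h/√(2m₁KE) = 3.01 × 10^-13 m
For neutron: λ₂ = h/√(2m₂KE) = 6.00 × 10^-13 m

Since λ ∝ 1/√m at constant kinetic energy, the lighter particle has the longer wavelength.

The neutron has the longer de Broglie wavelength.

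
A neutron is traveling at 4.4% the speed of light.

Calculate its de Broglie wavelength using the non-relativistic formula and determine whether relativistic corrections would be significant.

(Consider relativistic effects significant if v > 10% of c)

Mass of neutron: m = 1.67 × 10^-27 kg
No, relativistic corrections are not needed.

Using the non-relativistic de Broglie formula λ = h/(mv):

v = 4.4% × c = 1.319 × 10^7 m/s

λ = h/(mv)
λ = (6.626 × 10^-34 J·s) / (1.67 × 10^-27 kg × 1.319 × 10^7 m/s)
λ = 3.01 × 10^-14 m

Since v = 4.4% of c < 10% of c, relativistic corrections are NOT significant and this non-relativistic result is a good approximation.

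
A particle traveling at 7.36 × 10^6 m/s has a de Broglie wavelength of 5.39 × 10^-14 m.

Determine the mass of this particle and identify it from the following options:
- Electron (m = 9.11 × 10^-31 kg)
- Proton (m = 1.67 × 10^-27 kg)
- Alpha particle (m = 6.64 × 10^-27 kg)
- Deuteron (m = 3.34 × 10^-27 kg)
The particle is a proton.

From λ = h/(mv), solve for mass:

m = h/(λv)
m = (6.626 × 10^-34 J·s) / (5.39 × 10^-14 m × 7.36 × 10^6 m/s)
m = 1.67 × 10^-27 kg

Comparing with the listed masses, this is closest to a proton.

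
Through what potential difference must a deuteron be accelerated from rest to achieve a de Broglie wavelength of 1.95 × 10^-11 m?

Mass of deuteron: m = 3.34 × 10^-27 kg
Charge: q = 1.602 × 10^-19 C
1.08 V

From λ = h/√(2mqV), we solve for V:

λ² = h²/(2mqV)
V = h²/(2mqλ²)
V = (6.626 × 10^-34 J·s)² / (2 × 3.34 × 10^-27 kg × 1.602 × 10^-19 C × (1.95 × 10^-11 m)²)
V = 1.08 V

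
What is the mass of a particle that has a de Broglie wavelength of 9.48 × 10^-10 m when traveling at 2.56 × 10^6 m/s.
2.73 × 10^-31 kg

From the de Broglie relation λ = h/(mv), we solve for m:

m = h/(λv)
m = (6.626 × 10^-34 J·s) / (9.48 × 10^-10 m × 2.56 × 10^6 m/s)
m = 2.73 × 10^-31 kg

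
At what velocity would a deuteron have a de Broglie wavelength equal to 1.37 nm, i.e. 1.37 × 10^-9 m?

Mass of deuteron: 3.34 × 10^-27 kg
1.45 × 10^2 m/s

From λ = h/(mv), solve for v:

v = h/(mλ)
v = (6.626 × 10^-34 J·s) / (3.34 × 10^-27 kg × 1.37 × 10^-9 m)
v = 1.45 × 10^2 m/s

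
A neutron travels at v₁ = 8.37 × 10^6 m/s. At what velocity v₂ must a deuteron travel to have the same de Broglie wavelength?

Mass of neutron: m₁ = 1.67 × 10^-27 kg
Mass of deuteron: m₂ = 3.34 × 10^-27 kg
v₂ = 4.18 × 10^6 m/s

For equal de Broglie wavelengths: λ₁ = λ₂

h/(m₁v₁) = h/(m₂v₂)
m₁v₁ = m₂v₂
v₂ = v₁ · (m₁/m₂)

v₂ = 8.37 × 10^6 m/s × (1.67 × 10^-27 kg / 3.34 × 10^-27 kg)
v₂ = 4.18 × 10^6 m/s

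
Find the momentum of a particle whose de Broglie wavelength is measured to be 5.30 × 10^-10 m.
1.25 × 10^-24 kg·m/s

From the de Broglie relation λ = h/p, we solve for p:

p = h/λ
p = (6.626 × 10^-34 J·s) / (5.30 × 10^-10 m)
p = 1.25 × 10^-24 kg·m/s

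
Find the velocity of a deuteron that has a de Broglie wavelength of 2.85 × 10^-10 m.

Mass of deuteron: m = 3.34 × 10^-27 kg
6.96 × 10^2 m/s

From the de Broglie relation λ = h/(mv), we solve for v:

v = h/(mλ)
v = (6.626 × 10^-34 J·s) / (3.34 × 10^-27 kg × 2.85 × 10^-10 m)
v = 6.96 × 10^2 m/s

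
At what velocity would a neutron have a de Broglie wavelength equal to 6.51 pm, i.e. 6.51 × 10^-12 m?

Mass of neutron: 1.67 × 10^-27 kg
6.09 × 10^4 m/s

From λ = h/(mv), solve for v:

v = h/(mλ)
v = (6.626 × 10^-34 J·s) / (1.67 × 10^-27 kg × 6.51 × 10^-12 m)
v = 6.09 × 10^4 m/s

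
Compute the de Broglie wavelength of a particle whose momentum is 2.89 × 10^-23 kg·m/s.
2.29 × 10^-11 m

Using the de Broglie relation λ = h/p:

λ = h/p
λ = (6.626 × 10^-34 J·s) / (2.89 × 10^-23 kg·m/s)
λ = 2.29 × 10^-11 m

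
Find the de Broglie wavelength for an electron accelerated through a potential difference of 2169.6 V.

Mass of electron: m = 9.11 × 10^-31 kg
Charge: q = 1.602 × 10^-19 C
2.63 × 10^-11 m

When a particle is accelerated through voltage V, it gains kinetic energy KE = qV.

The de Broglie wavelength is then λ = h/√(2mqV):

λ = h/√(2mqV)
λ = (6.626 × 10^-34 J·s) / √(2 × 9.11 × 10^-31 kg × 1.602 × 10^-19 C × 2169.6 V)
λ = 2.63 × 10^-11 m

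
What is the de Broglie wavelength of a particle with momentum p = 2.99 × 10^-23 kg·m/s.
2.22 × 10^-11 m

Using the de Broglie relation λ = h/p:

λ = h/p
λ = (6.626 × 10^-34 J·s) / (2.99 × 10^-23 kg·m/s)
λ = 2.22 × 10^-11 m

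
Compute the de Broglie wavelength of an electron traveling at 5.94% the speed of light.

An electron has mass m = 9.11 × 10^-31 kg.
4.08 × 10^-11 m

Using the de Broglie relation λ = h/(mv):

v = 5.94% × c = 1.781 × 10^7 m/s

λ = h/(mv)
λ = (6.626 × 10^-34 J·s) / (9.11 × 10^-31 kg × 1.781 × 10^7 m/s)
λ = 4.08 × 10^-11 m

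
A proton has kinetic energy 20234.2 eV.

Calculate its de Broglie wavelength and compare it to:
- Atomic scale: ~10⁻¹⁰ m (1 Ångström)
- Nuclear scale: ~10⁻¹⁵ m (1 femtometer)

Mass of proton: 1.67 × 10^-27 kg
λ = 2.01 × 10^-13 m, which is between nuclear and atomic scales.

Using λ = h/√(2mKE):

KE = 20234.2 eV = 3.242 × 10^-15 J

λ = h/√(2mKE)
λ = (6.626 × 10^-34 J·s) / √(2 × 1.67 × 10^-27 kg × 3.242 × 10^-15 J)
λ = 2.01 × 10^-13 m

Comparison:
- Atomic scale (10⁻¹⁰ m): λ is 0.002× this size
- Nuclear scale (10⁻¹⁵ m): λ is 2e+02× this size

The wavelength is between nuclear and atomic scales.

This wavelength is appropriate for probing atomic structure but too large for nuclear physics experiments.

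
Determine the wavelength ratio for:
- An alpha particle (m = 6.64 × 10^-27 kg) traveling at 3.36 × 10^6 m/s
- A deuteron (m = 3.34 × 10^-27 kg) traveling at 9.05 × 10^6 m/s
λ₁/λ₂ = 1.35

Using λ = h/(mv):

λ₁ = h/(m₁v₁) = 2.97 × 10^-14 m
λ₂ = h/(m₂v₂) = 2.19 × 10^-14 m

Ratio λ₁/λ₂ = (m₂v₂)/(m₁v₁)
         = (3.34 × 10^-27 kg × 9.05 × 10^6 m/s) / (6.64 × 10^-27 kg × 3.36 × 10^6 m/s)
         = 1.35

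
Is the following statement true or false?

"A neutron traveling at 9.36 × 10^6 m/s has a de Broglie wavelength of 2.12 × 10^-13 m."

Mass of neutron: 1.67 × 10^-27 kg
False

The claim is incorrect.

Using λ = h/(mv):
λ = (6.626 × 10^-34 J·s) / (1.67 × 10^-27 kg × 9.36 × 10^6 m/s)
λ = 4.24 × 10^-14 m

The actual wavelength differs from the claimed 2.12 × 10^-13 m.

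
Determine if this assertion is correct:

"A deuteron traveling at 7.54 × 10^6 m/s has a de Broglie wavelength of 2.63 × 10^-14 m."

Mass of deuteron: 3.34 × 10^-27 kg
True

The claim is correct.

Using λ = h/(mv):
λ = (6.626 × 10^-34 J·s) / (3.34 × 10^-27 kg × 7.54 × 10^6 m/s)
λ = 2.63 × 10^-14 m

This matches the claimed value.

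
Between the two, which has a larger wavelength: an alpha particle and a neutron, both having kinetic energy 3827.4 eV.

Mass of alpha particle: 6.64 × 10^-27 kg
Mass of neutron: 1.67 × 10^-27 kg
The neutron has the longer wavelength.

Using λ = h/√(2mKE):

For alpha particle: λ₁ = h/√(2m₁KE) = 2.32 × 10^-13 m
For neutron: λ₂ = h/√(2m₂KE) = 4.63 × 10^-13 m

Since λ ∝ 1/√m at constant kinetic energy, the lighter particle has the longer wavelength.

The neutron has the longer de Broglie wavelength.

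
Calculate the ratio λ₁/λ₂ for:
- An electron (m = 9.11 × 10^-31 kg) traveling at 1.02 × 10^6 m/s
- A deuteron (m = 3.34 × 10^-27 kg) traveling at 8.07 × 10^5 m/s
λ₁/λ₂ = 2.90 × 10^3

Using λ = h/(mv):

λ₁ = h/(m₁v₁) = 7.13 × 10^-10 m
λ₂ = h/(m₂v₂) = 2.46 × 10^-13 m

Ratio λ₁/λ₂ = (m₂v₂)/(m₁v₁)
         = (3.34 × 10^-27 kg × 8.07 × 10^5 m/s) / (9.11 × 10^-31 kg × 1.02 × 10^6 m/s)
         = 2.90 × 10^3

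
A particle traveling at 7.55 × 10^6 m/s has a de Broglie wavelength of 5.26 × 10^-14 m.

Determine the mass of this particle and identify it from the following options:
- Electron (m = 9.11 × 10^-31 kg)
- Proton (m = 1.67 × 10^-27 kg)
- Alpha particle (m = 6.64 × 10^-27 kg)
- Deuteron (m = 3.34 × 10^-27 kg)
The particle is a proton.

From λ = h/(mv), solve for mass:

m = h/(λv)
m = (6.626 × 10^-34 J·s) / (5.26 × 10^-14 m × 7.55 × 10^6 m/s)
m = 1.67 × 10^-27 kg

Comparing with the listed masses, this is closest to a proton.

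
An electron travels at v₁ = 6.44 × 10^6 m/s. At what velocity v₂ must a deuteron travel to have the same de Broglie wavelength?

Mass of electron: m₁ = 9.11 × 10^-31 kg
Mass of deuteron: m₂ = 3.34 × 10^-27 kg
v₂ = 1.76 × 10^3 m/s

For equal de Broglie wavelengths: λ₁ = λ₂

h/(m₁v₁) = h/(m₂v₂)
m₁v₁ = m₂v₂
v₂ = v₁ · (m₁/m₂)

v₂ = 6.44 × 10^6 m/s × (9.11 × 10^-31 kg / 3.34 × 10^-27 kg)
v₂ = 1.76 × 10^3 m/s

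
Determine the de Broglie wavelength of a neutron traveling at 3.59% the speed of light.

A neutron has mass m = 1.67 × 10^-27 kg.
3.69 × 10^-14 m

Using the de Broglie relation λ = h/(mv):

v = 3.59% × c = 1.076 × 10^7 m/s

λ = h/(mv)
λ = (6.626 × 10^-34 J·s) / (1.67 × 10^-27 kg × 1.076 × 10^7 m/s)
λ = 3.69 × 10^-14 m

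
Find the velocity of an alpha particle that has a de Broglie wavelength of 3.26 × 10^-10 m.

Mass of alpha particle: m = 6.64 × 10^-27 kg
3.06 × 10^2 m/s

From the de Broglie relation λ = h/(mv), we solve for v:

v = h/(mλ)
v = (6.626 × 10^-34 J·s) / (6.64 × 10^-27 kg × 3.26 × 10^-10 m)
v = 3.06 × 10^2 m/s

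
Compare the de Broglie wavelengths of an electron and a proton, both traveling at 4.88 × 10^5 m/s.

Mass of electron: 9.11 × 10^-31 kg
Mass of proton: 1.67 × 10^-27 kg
The electron has the longer wavelength.

Using λ = h/(mv), since both particles have the same velocity, the wavelength depends only on mass.

For electron: λ₁ = h/(m₁v) = 1.49 × 10^-9 m
For proton: λ₂ = h/(m₂v) = 8.13 × 10^-13 m

Since λ ∝ 1/m at constant velocity, the lighter particle has the longer wavelength.

The electron has the longer de Broglie wavelength.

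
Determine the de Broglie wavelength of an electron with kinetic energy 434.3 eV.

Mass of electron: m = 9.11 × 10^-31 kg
5.88 × 10^-11 m

Using λ = h/√(2mKE):

First convert KE to Joules: KE = 434.3 eV = 6.958 × 10^-17 J

λ = h/√(2mKE)
λ = (6.626 × 10^-34 J·s) / √(2 × 9.11 × 10^-31 kg × 6.958 × 10^-17 J)
λ = 5.88 × 10^-11 m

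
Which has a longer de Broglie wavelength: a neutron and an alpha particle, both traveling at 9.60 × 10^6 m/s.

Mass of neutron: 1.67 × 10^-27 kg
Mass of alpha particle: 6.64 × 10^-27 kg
The neutron has the longer wavelength.

Using λ = h/(mv), since both particles have the same velocity, the wavelength depends only on mass.

For neutron: λ₁ = h/(m₁v) = 4.13 × 10^-14 m
For alpha particle: λ₂ = h/(m₂v) = 1.04 × 10^-14 m

Since λ ∝ 1/m at constant velocity, the lighter particle has the longer wavelength.

The neutron has the longer de Broglie wavelength.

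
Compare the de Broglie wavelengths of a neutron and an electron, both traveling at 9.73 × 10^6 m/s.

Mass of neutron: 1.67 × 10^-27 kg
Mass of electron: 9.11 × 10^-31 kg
The electron has the longer wavelength.

Using λ = h/(mv), since both particles have the same velocity, the wavelength depends only on mass.

For neutron: λ₁ = h/(m₁v) = 4.08 × 10^-14 m
For electron: λ₂ = h/(m₂v) = 7.48 × 10^-11 m

Since λ ∝ 1/m at constant velocity, the lighter particle has the longer wavelength.

The electron has the longer de Broglie wavelength.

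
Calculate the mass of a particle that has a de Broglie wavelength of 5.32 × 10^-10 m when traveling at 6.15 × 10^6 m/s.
2.03 × 10^-31 kg

From the de Broglie relation λ = h/(mv), we solve for m:

m = h/(λv)
m = (6.626 × 10^-34 J·s) / (5.32 × 10^-10 m × 6.15 × 10^6 m/s)
m = 2.03 × 10^-31 kg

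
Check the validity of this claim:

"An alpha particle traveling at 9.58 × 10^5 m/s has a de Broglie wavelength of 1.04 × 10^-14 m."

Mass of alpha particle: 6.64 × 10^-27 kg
False

The claim is incorrect.

Using λ = h/(mv):
λ = (6.626 × 10^-34 J·s) / (6.64 × 10^-27 kg × 9.58 × 10^5 m/s)
λ = 1.04 × 10^-13 m

The actual wavelength differs from the claimed 1.04 × 10^-14 m.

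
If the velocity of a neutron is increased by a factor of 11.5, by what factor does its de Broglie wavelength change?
The wavelength decreases by a factor of 11.5.

From λ = h/(mv), the wavelength is inversely proportional to velocity:

λ ∝ 1/v

If v → 11.5v, then λ → λ/11.5

When velocity is increased by a factor of 11.5, the wavelength decreases by a factor of 11.5.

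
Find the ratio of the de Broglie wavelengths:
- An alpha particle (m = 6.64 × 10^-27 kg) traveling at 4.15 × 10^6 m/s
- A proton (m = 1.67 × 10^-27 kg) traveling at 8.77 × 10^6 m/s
λ₁/λ₂ = 0.531

Using λ = h/(mv):

λ₁ = h/(m₁v₁) = 2.40 × 10^-14 m
λ₂ = h/(m₂v₂) = 4.52 × 10^-14 m

Ratio λ₁/λ₂ = (m₂v₂)/(m₁v₁)
         = (1.67 × 10^-27 kg × 8.77 × 10^6 m/s) / (6.64 × 10^-27 kg × 4.15 × 10^6 m/s)
         = 0.531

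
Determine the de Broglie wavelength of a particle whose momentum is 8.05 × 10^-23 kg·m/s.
8.23 × 10^-12 m

Using the de Broglie relation λ = h/p:

λ = h/p
λ = (6.626 × 10^-34 J·s) / (8.05 × 10^-23 kg·m/s)
λ = 8.23 × 10^-12 m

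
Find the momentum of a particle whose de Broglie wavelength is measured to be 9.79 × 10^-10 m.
6.77 × 10^-25 kg·m/s

From the de Broglie relation λ = h/p, we solve for p:

p = h/λ
p = (6.626 × 10^-34 J·s) / (9.79 × 10^-10 m)
p = 6.77 × 10^-25 kg·m/s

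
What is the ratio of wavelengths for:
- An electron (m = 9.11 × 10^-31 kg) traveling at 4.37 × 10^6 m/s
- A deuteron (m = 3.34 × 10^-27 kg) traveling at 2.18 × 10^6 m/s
λ₁/λ₂ = 1.83 × 10^3

Using λ = h/(mv):

λ₁ = h/(m₁v₁) = 1.66 × 10^-10 m
λ₂ = h/(m₂v₂) = 9.10 × 10^-14 m

Ratio λ₁/λ₂ = (m₂v₂)/(m₁v₁)
         = (3.34 × 10^-27 kg × 2.18 × 10^6 m/s) / (9.11 × 10^-31 kg × 4.37 × 10^6 m/s)
         = 1.83 × 10^3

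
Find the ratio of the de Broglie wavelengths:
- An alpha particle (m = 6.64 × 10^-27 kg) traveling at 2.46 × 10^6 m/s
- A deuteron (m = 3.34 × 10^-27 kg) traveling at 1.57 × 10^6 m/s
λ₁/λ₂ = 0.321

Using λ = h/(mv):

λ₁ = h/(m₁v₁) = 4.06 × 10^-14 m
λ₂ = h/(m₂v₂) = 1.26 × 10^-13 m

Ratio λ₁/λ₂ = (m₂v₂)/(m₁v₁)
         = (3.34 × 10^-27 kg × 1.57 × 10^6 m/s) / (6.64 × 10^-27 kg × 2.46 × 10^6 m/s)
         = 0.321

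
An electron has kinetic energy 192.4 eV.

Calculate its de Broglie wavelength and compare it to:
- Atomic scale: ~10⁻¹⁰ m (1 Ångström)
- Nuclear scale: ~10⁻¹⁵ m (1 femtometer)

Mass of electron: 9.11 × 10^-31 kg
λ = 8.84 × 10^-11 m, which is between nuclear and atomic scales.

Using λ = h/√(2mKE):

KE = 192.4 eV = 3.083 × 10^-17 J

λ = h/√(2mKE)
λ = (6.626 × 10^-34 J·s) / √(2 × 9.11 × 10^-31 kg × 3.083 × 10^-17 J)
λ = 8.84 × 10^-11 m

Comparison:
- Atomic scale (10⁻¹⁰ m): λ is 0.88× this size
- Nuclear scale (10⁻¹⁵ m): λ is 8.8e+04× this size

The wavelength is between nuclear and atomic scales.

This wavelength is appropriate for probing atomic structure but too large for nuclear physics experiments.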